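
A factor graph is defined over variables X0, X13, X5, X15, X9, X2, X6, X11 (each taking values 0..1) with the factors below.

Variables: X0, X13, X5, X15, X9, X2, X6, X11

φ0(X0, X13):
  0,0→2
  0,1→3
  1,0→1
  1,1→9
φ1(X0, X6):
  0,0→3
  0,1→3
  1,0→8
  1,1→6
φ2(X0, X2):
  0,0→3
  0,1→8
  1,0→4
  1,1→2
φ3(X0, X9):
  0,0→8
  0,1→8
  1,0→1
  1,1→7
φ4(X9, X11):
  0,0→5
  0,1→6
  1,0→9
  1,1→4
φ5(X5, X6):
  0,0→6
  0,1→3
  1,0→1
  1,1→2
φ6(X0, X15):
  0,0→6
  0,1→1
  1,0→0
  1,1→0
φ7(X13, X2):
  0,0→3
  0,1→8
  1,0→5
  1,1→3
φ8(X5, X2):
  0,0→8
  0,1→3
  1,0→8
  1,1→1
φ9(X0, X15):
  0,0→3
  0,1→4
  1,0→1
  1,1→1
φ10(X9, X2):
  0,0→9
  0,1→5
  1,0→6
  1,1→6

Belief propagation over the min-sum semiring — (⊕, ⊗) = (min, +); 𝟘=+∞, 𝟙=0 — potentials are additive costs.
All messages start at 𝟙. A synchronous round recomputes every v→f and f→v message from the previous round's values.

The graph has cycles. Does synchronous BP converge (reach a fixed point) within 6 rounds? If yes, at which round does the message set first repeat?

init: all messages = 𝟙 over 2 values
r1 m[φ0→X0] = [2, 1]
r1 m[φ0→X13] = [1, 3]
r1 m[φ1→X0] = [3, 6]
r1 m[φ1→X6] = [3, 3]
r1 m[φ2→X0] = [3, 2]
r1 m[φ2→X2] = [3, 2]
r1 m[φ3→X0] = [8, 1]
r1 m[φ3→X9] = [1, 7]
r1 m[φ4→X9] = [5, 4]
r1 m[φ4→X11] = [5, 4]
r1 m[φ5→X5] = [3, 1]
r1 m[φ5→X6] = [1, 2]
r1 m[φ6→X0] = [1, 0]
r1 m[φ6→X15] = [0, 0]
r1 m[φ7→X13] = [3, 3]
r1 m[φ7→X2] = [3, 3]
r1 m[φ8→X5] = [3, 1]
r1 m[φ8→X2] = [8, 1]
r1 m[φ9→X0] = [3, 1]
r1 m[φ9→X15] = [1, 1]
r1 m[φ10→X9] = [5, 6]
r1 m[φ10→X2] = [6, 5]
r1 m[X0→φ0] = [0, 0]
r1 m[X0→φ1] = [0, 0]
r1 m[X0→φ2] = [0, 0]
r1 m[X0→φ3] = [0, 0]
r1 m[X0→φ6] = [0, 0]
r1 m[X0→φ9] = [0, 0]
r1 m[X13→φ0] = [0, 0]
r1 m[X13→φ7] = [0, 0]
r1 m[X5→φ5] = [0, 0]
r1 m[X5→φ8] = [0, 0]
r1 m[X15→φ6] = [0, 0]
r1 m[X15→φ9] = [0, 0]
r1 m[X9→φ3] = [0, 0]
r1 m[X9→φ4] = [0, 0]
r1 m[X9→φ10] = [0, 0]
r1 m[X2→φ2] = [0, 0]
r1 m[X2→φ7] = [0, 0]
r1 m[X2→φ8] = [0, 0]
r1 m[X2→φ10] = [0, 0]
r1 m[X6→φ1] = [0, 0]
r1 m[X6→φ5] = [0, 0]
r1 m[X11→φ4] = [0, 0]
r2 m[φ0→X0] = [2, 1]
r2 m[φ0→X13] = [1, 3]
r2 m[φ1→X0] = [3, 6]
r2 m[φ1→X6] = [3, 3]
r2 m[φ2→X0] = [3, 2]
r2 m[φ2→X2] = [3, 2]
r2 m[φ3→X0] = [8, 1]
r2 m[φ3→X9] = [1, 7]
r2 m[φ4→X9] = [5, 4]
r2 m[φ4→X11] = [5, 4]
r2 m[φ5→X5] = [3, 1]
r2 m[φ5→X6] = [1, 2]
r2 m[φ6→X0] = [1, 0]
r2 m[φ6→X15] = [0, 0]
r2 m[φ7→X13] = [3, 3]
r2 m[φ7→X2] = [3, 3]
r2 m[φ8→X5] = [3, 1]
r2 m[φ8→X2] = [8, 1]
r2 m[φ9→X0] = [3, 1]
r2 m[φ9→X15] = [1, 1]
r2 m[φ10→X9] = [5, 6]
r2 m[φ10→X2] = [6, 5]
r2 m[X0→φ0] = [18, 10]
r2 m[X0→φ1] = [17, 5]
r2 m[X0→φ2] = [17, 9]
r2 m[X0→φ3] = [12, 10]
r2 m[X0→φ6] = [19, 11]
r2 m[X0→φ9] = [17, 10]
r2 m[X13→φ0] = [3, 3]
r2 m[X13→φ7] = [1, 3]
r2 m[X5→φ5] = [3, 1]
r2 m[X5→φ8] = [3, 1]
r2 m[X15→φ6] = [1, 1]
r2 m[X15→φ9] = [0, 0]
r2 m[X9→φ3] = [10, 10]
r2 m[X9→φ4] = [6, 13]
r2 m[X9→φ10] = [6, 11]
r2 m[X2→φ2] = [17, 9]
r2 m[X2→φ7] = [17, 8]
r2 m[X2→φ8] = [12, 10]
r2 m[X2→φ10] = [14, 6]
r2 m[X6→φ1] = [1, 2]
r2 m[X6→φ5] = [3, 3]
r2 m[X11→φ4] = [0, 0]
r3 m[φ0→X0] = [5, 4]
r3 m[φ0→X13] = [11, 19]
r3 m[φ1→X0] = [4, 8]
r3 m[φ1→X6] = [13, 11]
r3 m[φ2→X0] = [17, 11]
r3 m[φ2→X2] = [13, 11]
r3 m[φ3→X0] = [18, 11]
r3 m[φ3→X9] = [11, 17]
r3 m[φ4→X9] = [5, 4]
r3 m[φ4→X11] = [11, 12]
r3 m[φ5→X5] = [6, 4]
r3 m[φ5→X6] = [2, 3]
r3 m[φ6→X0] = [2, 1]
r3 m[φ6→X15] = [11, 11]
r3 m[φ7→X13] = [16, 11]
r3 m[φ7→X2] = [4, 6]
r3 m[φ8→X5] = [13, 11]
r3 m[φ8→X2] = [9, 2]
r3 m[φ9→X0] = [3, 1]
r3 m[φ9→X15] = [11, 11]
r3 m[φ10→X9] = [11, 12]
r3 m[φ10→X2] = [15, 11]
r3 m[X0→φ0] = [18, 10]
r3 m[X0→φ1] = [17, 5]
r3 m[X0→φ2] = [17, 9]
r3 m[X0→φ3] = [12, 10]
r3 m[X0→φ6] = [19, 11]
r3 m[X0→φ9] = [17, 10]
r3 m[X13→φ0] = [3, 3]
r3 m[X13→φ7] = [1, 3]
r3 m[X5→φ5] = [3, 1]
r3 m[X5→φ8] = [3, 1]
r3 m[X15→φ6] = [1, 1]
r3 m[X15→φ9] = [0, 0]
r3 m[X9→φ3] = [10, 10]
r3 m[X9→φ4] = [6, 13]
r3 m[X9→φ10] = [6, 11]
r3 m[X2→φ2] = [17, 9]
r3 m[X2→φ7] = [17, 8]
r3 m[X2→φ8] = [12, 10]
r3 m[X2→φ10] = [14, 6]
r3 m[X6→φ1] = [1, 2]
r3 m[X6→φ5] = [3, 3]
r3 m[X11→φ4] = [0, 0]
r4 m[φ0→X0] = [5, 4]
r4 m[φ0→X13] = [11, 19]
r4 m[φ1→X0] = [4, 8]
r4 m[φ1→X6] = [13, 11]
r4 m[φ2→X0] = [17, 11]
r4 m[φ2→X2] = [13, 11]
r4 m[φ3→X0] = [18, 11]
r4 m[φ3→X9] = [11, 17]
r4 m[φ4→X9] = [5, 4]
r4 m[φ4→X11] = [11, 12]
r4 m[φ5→X5] = [6, 4]
r4 m[φ5→X6] = [2, 3]
r4 m[φ6→X0] = [2, 1]
r4 m[φ6→X15] = [11, 11]
r4 m[φ7→X13] = [16, 11]
r4 m[φ7→X2] = [4, 6]
r4 m[φ8→X5] = [13, 11]
r4 m[φ8→X2] = [9, 2]
r4 m[φ9→X0] = [3, 1]
r4 m[φ9→X15] = [11, 11]
r4 m[φ10→X9] = [11, 12]
r4 m[φ10→X2] = [15, 11]
r4 m[X0→φ0] = [44, 32]
r4 m[X0→φ1] = [45, 28]
r4 m[X0→φ2] = [32, 25]
r4 m[X0→φ3] = [31, 25]
r4 m[X0→φ6] = [47, 35]
r4 m[X0→φ9] = [46, 35]
r4 m[X13→φ0] = [16, 11]
r4 m[X13→φ7] = [11, 19]
r4 m[X5→φ5] = [13, 11]
r4 m[X5→φ8] = [6, 4]
r4 m[X15→φ6] = [11, 11]
r4 m[X15→φ9] = [11, 11]
r4 m[X9→φ3] = [16, 16]
r4 m[X9→φ4] = [22, 29]
r4 m[X9→φ10] = [16, 21]
r4 m[X2→φ2] = [28, 19]
r4 m[X2→φ7] = [37, 24]
r4 m[X2→φ8] = [32, 28]
r4 m[X2→φ10] = [26, 19]
r4 m[X6→φ1] = [2, 3]
r4 m[X6→φ5] = [13, 11]
r4 m[X11→φ4] = [0, 0]
r5 m[φ0→X0] = [14, 17]
r5 m[φ0→X13] = [33, 41]
r5 m[φ1→X0] = [5, 9]
r5 m[φ1→X6] = [36, 34]
r5 m[φ2→X0] = [27, 21]
r5 m[φ2→X2] = [29, 27]
r5 m[φ3→X0] = [24, 17]
r5 m[φ3→X9] = [26, 32]
r5 m[φ4→X9] = [5, 4]
r5 m[φ4→X11] = [27, 28]
r5 m[φ5→X5] = [14, 13]
r5 m[φ5→X6] = [12, 13]
r5 m[φ6→X0] = [12, 11]
r5 m[φ6→X15] = [35, 35]
r5 m[φ7→X13] = [32, 27]
r5 m[φ7→X2] = [14, 19]
r5 m[φ8→X5] = [31, 29]
r5 m[φ8→X2] = [12, 5]
r5 m[φ9→X0] = [14, 12]
r5 m[φ9→X15] = [36, 36]
r5 m[φ10→X9] = [24, 25]
r5 m[φ10→X2] = [25, 21]
r5 m[X0→φ0] = [44, 32]
r5 m[X0→φ1] = [45, 28]
r5 m[X0→φ2] = [32, 25]
r5 m[X0→φ3] = [31, 25]
r5 m[X0→φ6] = [47, 35]
r5 m[X0→φ9] = [46, 35]
r5 m[X13→φ0] = [16, 11]
r5 m[X13→φ7] = [11, 19]
r5 m[X5→φ5] = [13, 11]
r5 m[X5→φ8] = [6, 4]
r5 m[X15→φ6] = [11, 11]
r5 m[X15→φ9] = [11, 11]
r5 m[X9→φ3] = [16, 16]
r5 m[X9→φ4] = [22, 29]
r5 m[X9→φ10] = [16, 21]
r5 m[X2→φ2] = [28, 19]
r5 m[X2→φ7] = [37, 24]
r5 m[X2→φ8] = [32, 28]
r5 m[X2→φ10] = [26, 19]
r5 m[X6→φ1] = [2, 3]
r5 m[X6→φ5] = [13, 11]
r5 m[X11→φ4] = [0, 0]
r6 m[φ0→X0] = [14, 17]
r6 m[φ0→X13] = [33, 41]
r6 m[φ1→X0] = [5, 9]
r6 m[φ1→X6] = [36, 34]
r6 m[φ2→X0] = [27, 21]
r6 m[φ2→X2] = [29, 27]
r6 m[φ3→X0] = [24, 17]
r6 m[φ3→X9] = [26, 32]
r6 m[φ4→X9] = [5, 4]
r6 m[φ4→X11] = [27, 28]
r6 m[φ5→X5] = [14, 13]
r6 m[φ5→X6] = [12, 13]
r6 m[φ6→X0] = [12, 11]
r6 m[φ6→X15] = [35, 35]
r6 m[φ7→X13] = [32, 27]
r6 m[φ7→X2] = [14, 19]
r6 m[φ8→X5] = [31, 29]
r6 m[φ8→X2] = [12, 5]
r6 m[φ9→X0] = [14, 12]
r6 m[φ9→X15] = [36, 36]
r6 m[φ10→X9] = [24, 25]
r6 m[φ10→X2] = [25, 21]
r6 m[X0→φ0] = [82, 70]
r6 m[X0→φ1] = [91, 78]
r6 m[X0→φ2] = [69, 66]
r6 m[X0→φ3] = [72, 70]
r6 m[X0→φ6] = [84, 76]
r6 m[X0→φ9] = [82, 75]
r6 m[X13→φ0] = [32, 27]
r6 m[X13→φ7] = [33, 41]
r6 m[X5→φ5] = [31, 29]
r6 m[X5→φ8] = [14, 13]
r6 m[X15→φ6] = [36, 36]
r6 m[X15→φ9] = [35, 35]
r6 m[X9→φ3] = [29, 29]
r6 m[X9→φ4] = [50, 57]
r6 m[X9→φ10] = [31, 36]
r6 m[X2→φ2] = [51, 45]
r6 m[X2→φ7] = [66, 53]
r6 m[X2→φ8] = [68, 67]
r6 m[X2→φ10] = [55, 51]
r6 m[X6→φ1] = [12, 13]
r6 m[X6→φ5] = [36, 34]
r6 m[X11→φ4] = [0, 0]
no fixed point within 6 rounds

NOT CONVERGED within 6 rounds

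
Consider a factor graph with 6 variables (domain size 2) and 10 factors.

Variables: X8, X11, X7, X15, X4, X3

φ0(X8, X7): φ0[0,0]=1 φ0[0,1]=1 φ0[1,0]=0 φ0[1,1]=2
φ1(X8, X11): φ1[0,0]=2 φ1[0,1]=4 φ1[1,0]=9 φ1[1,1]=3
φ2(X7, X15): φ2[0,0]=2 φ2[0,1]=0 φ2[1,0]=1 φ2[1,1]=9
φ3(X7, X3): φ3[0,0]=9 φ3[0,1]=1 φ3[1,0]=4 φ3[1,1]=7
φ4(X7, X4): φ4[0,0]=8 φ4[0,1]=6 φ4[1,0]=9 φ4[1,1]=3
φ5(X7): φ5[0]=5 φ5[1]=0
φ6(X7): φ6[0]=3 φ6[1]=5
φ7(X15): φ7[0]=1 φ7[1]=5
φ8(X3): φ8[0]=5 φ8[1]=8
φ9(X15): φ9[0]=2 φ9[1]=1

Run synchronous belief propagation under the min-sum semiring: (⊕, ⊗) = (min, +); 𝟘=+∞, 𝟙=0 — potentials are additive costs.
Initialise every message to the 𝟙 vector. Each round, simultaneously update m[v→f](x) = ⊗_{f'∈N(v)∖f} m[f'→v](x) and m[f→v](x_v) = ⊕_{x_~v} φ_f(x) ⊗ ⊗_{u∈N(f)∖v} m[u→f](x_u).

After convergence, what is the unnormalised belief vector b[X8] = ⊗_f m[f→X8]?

init: all messages = 𝟙 over 2 values
r1 m[φ0→X8] = [1, 0]
r1 m[φ0→X7] = [0, 1]
r1 m[φ1→X8] = [2, 3]
r1 m[φ1→X11] = [2, 3]
r1 m[φ2→X7] = [0, 1]
r1 m[φ2→X15] = [1, 0]
r1 m[φ3→X7] = [1, 4]
r1 m[φ3→X3] = [4, 1]
r1 m[φ4→X7] = [6, 3]
r1 m[φ4→X4] = [8, 3]
r1 m[φ5→X7] = [5, 0]
r1 m[φ6→X7] = [3, 5]
r1 m[φ7→X15] = [1, 5]
r1 m[φ8→X3] = [5, 8]
r1 m[φ9→X15] = [2, 1]
r1 m[X8→φ0] = [0, 0]
r1 m[X8→φ1] = [0, 0]
r1 m[X11→φ1] = [0, 0]
r1 m[X7→φ0] = [0, 0]
r1 m[X7→φ2] = [0, 0]
r1 m[X7→φ3] = [0, 0]
r1 m[X7→φ4] = [0, 0]
r1 m[X7→φ5] = [0, 0]
r1 m[X7→φ6] = [0, 0]
r1 m[X15→φ2] = [0, 0]
r1 m[X15→φ7] = [0, 0]
r1 m[X15→φ9] = [0, 0]
r1 m[X4→φ4] = [0, 0]
r1 m[X3→φ3] = [0, 0]
r1 m[X3→φ8] = [0, 0]
r2 m[φ0→X8] = [1, 0]
r2 m[φ0→X7] = [0, 1]
r2 m[φ1→X8] = [2, 3]
r2 m[φ1→X11] = [2, 3]
r2 m[φ2→X7] = [0, 1]
r2 m[φ2→X15] = [1, 0]
r2 m[φ3→X7] = [1, 4]
r2 m[φ3→X3] = [4, 1]
r2 m[φ4→X7] = [6, 3]
r2 m[φ4→X4] = [8, 3]
r2 m[φ5→X7] = [5, 0]
r2 m[φ6→X7] = [3, 5]
r2 m[φ7→X15] = [1, 5]
r2 m[φ8→X3] = [5, 8]
r2 m[φ9→X15] = [2, 1]
r2 m[X8→φ0] = [2, 3]
r2 m[X8→φ1] = [1, 0]
r2 m[X11→φ1] = [0, 0]
r2 m[X7→φ0] = [15, 13]
r2 m[X7→φ2] = [15, 13]
r2 m[X7→φ3] = [14, 10]
r2 m[X7→φ4] = [9, 11]
r2 m[X7→φ5] = [10, 14]
r2 m[X7→φ6] = [12, 9]
r2 m[X15→φ2] = [3, 6]
r2 m[X15→φ7] = [3, 1]
r2 m[X15→φ9] = [2, 5]
r2 m[X4→φ4] = [0, 0]
r2 m[X3→φ3] = [5, 8]
r2 m[X3→φ8] = [4, 1]
r3 m[φ0→X8] = [14, 15]
r3 m[φ0→X7] = [3, 3]
r3 m[φ1→X8] = [2, 3]
r3 m[φ1→X11] = [3, 3]
r3 m[φ2→X7] = [5, 4]
r3 m[φ2→X15] = [14, 15]
r3 m[φ3→X7] = [9, 9]
r3 m[φ3→X3] = [14, 15]
r3 m[φ4→X7] = [6, 3]
r3 m[φ4→X4] = [17, 14]
r3 m[φ5→X7] = [5, 0]
r3 m[φ6→X7] = [3, 5]
r3 m[φ7→X15] = [1, 5]
r3 m[φ8→X3] = [5, 8]
r3 m[φ9→X15] = [2, 1]
r3 m[X8→φ0] = [2, 3]
r3 m[X8→φ1] = [1, 0]
r3 m[X11→φ1] = [0, 0]
r3 m[X7→φ0] = [15, 13]
r3 m[X7→φ2] = [15, 13]
r3 m[X7→φ3] = [14, 10]
r3 m[X7→φ4] = [9, 11]
r3 m[X7→φ5] = [10, 14]
r3 m[X7→φ6] = [12, 9]
r3 m[X15→φ2] = [3, 6]
r3 m[X15→φ7] = [3, 1]
r3 m[X15→φ9] = [2, 5]
r3 m[X4→φ4] = [0, 0]
r3 m[X3→φ3] = [5, 8]
r3 m[X3→φ8] = [4, 1]
r4 m[φ0→X8] = [14, 15]
r4 m[φ0→X7] = [3, 3]
r4 m[φ1→X8] = [2, 3]
r4 m[φ1→X11] = [3, 3]
r4 m[φ2→X7] = [5, 4]
r4 m[φ2→X15] = [14, 15]
r4 m[φ3→X7] = [9, 9]
r4 m[φ3→X3] = [14, 15]
r4 m[φ4→X7] = [6, 3]
r4 m[φ4→X4] = [17, 14]
r4 m[φ5→X7] = [5, 0]
r4 m[φ6→X7] = [3, 5]
r4 m[φ7→X15] = [1, 5]
r4 m[φ8→X3] = [5, 8]
r4 m[φ9→X15] = [2, 1]
r4 m[X8→φ0] = [2, 3]
r4 m[X8→φ1] = [14, 15]
r4 m[X11→φ1] = [0, 0]
r4 m[X7→φ0] = [28, 21]
r4 m[X7→φ2] = [26, 20]
r4 m[X7→φ3] = [22, 15]
r4 m[X7→φ4] = [25, 21]
r4 m[X7→φ5] = [26, 24]
r4 m[X7→φ6] = [28, 19]
r4 m[X15→φ2] = [3, 6]
r4 m[X15→φ7] = [16, 16]
r4 m[X15→φ9] = [15, 20]
r4 m[X4→φ4] = [0, 0]
r4 m[X3→φ3] = [5, 8]
r4 m[X3→φ8] = [14, 15]
r5 m[φ0→X8] = [22, 23]
r5 m[φ0→X7] = [3, 3]
r5 m[φ1→X8] = [2, 3]
r5 m[φ1→X11] = [16, 18]
r5 m[φ2→X7] = [5, 4]
r5 m[φ2→X15] = [21, 26]
r5 m[φ3→X7] = [9, 9]
r5 m[φ3→X3] = [19, 22]
r5 m[φ4→X7] = [6, 3]
r5 m[φ4→X4] = [30, 24]
r5 m[φ5→X7] = [5, 0]
r5 m[φ6→X7] = [3, 5]
r5 m[φ7→X15] = [1, 5]
r5 m[φ8→X3] = [5, 8]
r5 m[φ9→X15] = [2, 1]
r5 m[X8→φ0] = [2, 3]
r5 m[X8→φ1] = [14, 15]
r5 m[X11→φ1] = [0, 0]
r5 m[X7→φ0] = [28, 21]
r5 m[X7→φ2] = [26, 20]
r5 m[X7→φ3] = [22, 15]
r5 m[X7→φ4] = [25, 21]
r5 m[X7→φ5] = [26, 24]
r5 m[X7→φ6] = [28, 19]
r5 m[X15→φ2] = [3, 6]
r5 m[X15→φ7] = [16, 16]
r5 m[X15→φ9] = [15, 20]
r5 m[X4→φ4] = [0, 0]
r5 m[X3→φ3] = [5, 8]
r5 m[X3→φ8] = [14, 15]
r6 m[φ0→X8] = [22, 23]
r6 m[φ0→X7] = [3, 3]
r6 m[φ1→X8] = [2, 3]
r6 m[φ1→X11] = [16, 18]
r6 m[φ2→X7] = [5, 4]
r6 m[φ2→X15] = [21, 26]
r6 m[φ3→X7] = [9, 9]
r6 m[φ3→X3] = [19, 22]
r6 m[φ4→X7] = [6, 3]
r6 m[φ4→X4] = [30, 24]
r6 m[φ5→X7] = [5, 0]
r6 m[φ6→X7] = [3, 5]
r6 m[φ7→X15] = [1, 5]
r6 m[φ8→X3] = [5, 8]
r6 m[φ9→X15] = [2, 1]
r6 m[X8→φ0] = [2, 3]
r6 m[X8→φ1] = [22, 23]
r6 m[X11→φ1] = [0, 0]
r6 m[X7→φ0] = [28, 21]
r6 m[X7→φ2] = [26, 20]
r6 m[X7→φ3] = [22, 15]
r6 m[X7→φ4] = [25, 21]
r6 m[X7→φ5] = [26, 24]
r6 m[X7→φ6] = [28, 19]
r6 m[X15→φ2] = [3, 6]
r6 m[X15→φ7] = [23, 27]
r6 m[X15→φ9] = [22, 31]
r6 m[X4→φ4] = [0, 0]
r6 m[X3→φ3] = [5, 8]
r6 m[X3→φ8] = [19, 22]
r7 m[φ0→X8] = [22, 23]
r7 m[φ0→X7] = [3, 3]
r7 m[φ1→X8] = [2, 3]
r7 m[φ1→X11] = [24, 26]
r7 m[φ2→X7] = [5, 4]
r7 m[φ2→X15] = [21, 26]
r7 m[φ3→X7] = [9, 9]
r7 m[φ3→X3] = [19, 22]
r7 m[φ4→X7] = [6, 3]
r7 m[φ4→X4] = [30, 24]
r7 m[φ5→X7] = [5, 0]
r7 m[φ6→X7] = [3, 5]
r7 m[φ7→X15] = [1, 5]
r7 m[φ8→X3] = [5, 8]
r7 m[φ9→X15] = [2, 1]
r7 m[X8→φ0] = [2, 3]
r7 m[X8→φ1] = [22, 23]
r7 m[X11→φ1] = [0, 0]
r7 m[X7→φ0] = [28, 21]
r7 m[X7→φ2] = [26, 20]
r7 m[X7→φ3] = [22, 15]
r7 m[X7→φ4] = [25, 21]
r7 m[X7→φ5] = [26, 24]
r7 m[X7→φ6] = [28, 19]
r7 m[X15→φ2] = [3, 6]
r7 m[X15→φ7] = [23, 27]
r7 m[X15→φ9] = [22, 31]
r7 m[X4→φ4] = [0, 0]
r7 m[X3→φ3] = [5, 8]
r7 m[X3→φ8] = [19, 22]
r8 m[φ0→X8] = [22, 23]
r8 m[φ0→X7] = [3, 3]
r8 m[φ1→X8] = [2, 3]
r8 m[φ1→X11] = [24, 26]
r8 m[φ2→X7] = [5, 4]
r8 m[φ2→X15] = [21, 26]
r8 m[φ3→X7] = [9, 9]
r8 m[φ3→X3] = [19, 22]
r8 m[φ4→X7] = [6, 3]
r8 m[φ4→X4] = [30, 24]
r8 m[φ5→X7] = [5, 0]
r8 m[φ6→X7] = [3, 5]
r8 m[φ7→X15] = [1, 5]
r8 m[φ8→X3] = [5, 8]
r8 m[φ9→X15] = [2, 1]
r8 m[X8→φ0] = [2, 3]
r8 m[X8→φ1] = [22, 23]
r8 m[X11→φ1] = [0, 0]
r8 m[X7→φ0] = [28, 21]
r8 m[X7→φ2] = [26, 20]
r8 m[X7→φ3] = [22, 15]
r8 m[X7→φ4] = [25, 21]
r8 m[X7→φ5] = [26, 24]
r8 m[X7→φ6] = [28, 19]
r8 m[X15→φ2] = [3, 6]
r8 m[X15→φ7] = [23, 27]
r8 m[X15→φ9] = [22, 31]
r8 m[X4→φ4] = [0, 0]
r8 m[X3→φ3] = [5, 8]
r8 m[X3→φ8] = [19, 22]
fixed point reached at round 8
b[X8] = ⊗ incoming = [24, 26]

b[X8] = [24, 26]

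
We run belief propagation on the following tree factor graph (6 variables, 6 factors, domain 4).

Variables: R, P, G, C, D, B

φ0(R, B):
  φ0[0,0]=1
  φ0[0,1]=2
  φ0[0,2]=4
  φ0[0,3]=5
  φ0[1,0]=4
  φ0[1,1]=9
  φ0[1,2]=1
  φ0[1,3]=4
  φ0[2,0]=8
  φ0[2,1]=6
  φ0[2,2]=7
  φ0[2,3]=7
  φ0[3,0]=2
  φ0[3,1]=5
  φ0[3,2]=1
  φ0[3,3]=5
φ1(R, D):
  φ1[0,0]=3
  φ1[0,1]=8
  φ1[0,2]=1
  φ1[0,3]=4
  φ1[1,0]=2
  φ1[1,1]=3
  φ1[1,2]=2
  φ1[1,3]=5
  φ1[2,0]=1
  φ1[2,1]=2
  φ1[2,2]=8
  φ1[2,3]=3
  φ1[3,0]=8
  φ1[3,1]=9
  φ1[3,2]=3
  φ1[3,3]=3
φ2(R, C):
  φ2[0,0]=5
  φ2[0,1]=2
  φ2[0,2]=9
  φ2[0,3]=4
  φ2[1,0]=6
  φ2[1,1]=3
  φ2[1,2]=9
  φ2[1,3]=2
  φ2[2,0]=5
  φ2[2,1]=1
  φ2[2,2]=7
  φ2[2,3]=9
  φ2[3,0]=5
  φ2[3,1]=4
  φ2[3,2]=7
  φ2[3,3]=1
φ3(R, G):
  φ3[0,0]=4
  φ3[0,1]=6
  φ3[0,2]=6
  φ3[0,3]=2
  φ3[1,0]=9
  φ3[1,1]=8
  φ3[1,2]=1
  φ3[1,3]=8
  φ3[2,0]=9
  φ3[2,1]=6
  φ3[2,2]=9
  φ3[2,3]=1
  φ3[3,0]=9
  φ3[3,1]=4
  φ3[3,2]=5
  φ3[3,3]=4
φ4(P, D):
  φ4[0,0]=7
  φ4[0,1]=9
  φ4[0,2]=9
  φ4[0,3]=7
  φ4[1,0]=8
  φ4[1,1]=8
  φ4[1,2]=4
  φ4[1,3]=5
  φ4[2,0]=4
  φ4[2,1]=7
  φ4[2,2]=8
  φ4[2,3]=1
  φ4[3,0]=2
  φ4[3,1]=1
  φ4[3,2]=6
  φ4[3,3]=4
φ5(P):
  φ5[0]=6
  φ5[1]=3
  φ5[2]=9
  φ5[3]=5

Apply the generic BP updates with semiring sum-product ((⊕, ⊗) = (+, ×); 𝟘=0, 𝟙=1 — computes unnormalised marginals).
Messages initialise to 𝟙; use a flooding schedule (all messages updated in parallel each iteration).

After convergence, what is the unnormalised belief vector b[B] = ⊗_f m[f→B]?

init: all messages = 𝟙 over 4 values
r1 m[φ0→R] = [12, 18, 28, 13]
r1 m[φ0→B] = [15, 22, 13, 21]
r1 m[φ1→R] = [16, 12, 14, 23]
r1 m[φ1→D] = [14, 22, 14, 15]
r1 m[φ2→R] = [20, 20, 22, 17]
r1 m[φ2→C] = [21, 10, 32, 16]
r1 m[φ3→R] = [18, 26, 25, 22]
r1 m[φ3→G] = [31, 24, 21, 15]
r1 m[φ4→P] = [32, 25, 20, 13]
r1 m[φ4→D] = [21, 25, 27, 17]
r1 m[φ5→P] = [6, 3, 9, 5]
r1 m[R→φ0] = [1, 1, 1, 1]
r1 m[R→φ1] = [1, 1, 1, 1]
r1 m[R→φ2] = [1, 1, 1, 1]
r1 m[R→φ3] = [1, 1, 1, 1]
r1 m[P→φ4] = [1, 1, 1, 1]
r1 m[P→φ5] = [1, 1, 1, 1]
r1 m[G→φ3] = [1, 1, 1, 1]
r1 m[C→φ2] = [1, 1, 1, 1]
r1 m[D→φ1] = [1, 1, 1, 1]
r1 m[D→φ4] = [1, 1, 1, 1]
r1 m[B→φ0] = [1, 1, 1, 1]
r2 m[φ0→R] = [12, 18, 28, 13]
r2 m[φ0→B] = [15, 22, 13, 21]
r2 m[φ1→R] = [16, 12, 14, 23]
r2 m[φ1→D] = [14, 22, 14, 15]
r2 m[φ2→R] = [20, 20, 22, 17]
r2 m[φ2→C] = [21, 10, 32, 16]
r2 m[φ3→R] = [18, 26, 25, 22]
r2 m[φ3→G] = [31, 24, 21, 15]
r2 m[φ4→P] = [32, 25, 20, 13]
r2 m[φ4→D] = [21, 25, 27, 17]
r2 m[φ5→P] = [6, 3, 9, 5]
r2 m[R→φ0] = [5760, 6240, 7700, 8602]
r2 m[R→φ1] = [4320, 9360, 15400, 4862]
r2 m[R→φ2] = [3456, 5616, 9800, 6578]
r2 m[R→φ3] = [3840, 4320, 8624, 5083]
r2 m[P→φ4] = [6, 3, 9, 5]
r2 m[P→φ5] = [32, 25, 20, 13]
r2 m[G→φ3] = [1, 1, 1, 1]
r2 m[C→φ2] = [1, 1, 1, 1]
r2 m[D→φ1] = [21, 25, 27, 17]
r2 m[D→φ4] = [14, 22, 14, 15]
r2 m[B→φ0] = [1, 1, 1, 1]
r3 m[φ0→R] = [12, 18, 28, 13]
r3 m[φ0→B] = [109524, 156890, 91782, 150670]
r3 m[φ1→R] = [358, 256, 338, 525]
r3 m[φ1→D] = [85976, 137198, 160826, 124866]
r3 m[φ2→R] = [20, 20, 22, 17]
r3 m[φ2→C] = [132866, 59872, 196294, 119834]
r3 m[φ3→R] = [18, 26, 25, 22]
r3 m[φ3→G] = [177603, 129676, 130391, 71196]
r3 m[φ4→P] = [527, 419, 337, 194]
r3 m[φ4→D] = [112, 146, 168, 86]
r3 m[φ5→P] = [6, 3, 9, 5]
r3 m[R→φ0] = [5760, 6240, 7700, 8602]
r3 m[R→φ1] = [4320, 9360, 15400, 4862]
r3 m[R→φ2] = [3456, 5616, 9800, 6578]
r3 m[R→φ3] = [3840, 4320, 8624, 5083]
r3 m[P→φ4] = [6, 3, 9, 5]
r3 m[P→φ5] = [32, 25, 20, 13]
r3 m[G→φ3] = [1, 1, 1, 1]
r3 m[C→φ2] = [1, 1, 1, 1]
r3 m[D→φ1] = [21, 25, 27, 17]
r3 m[D→φ4] = [14, 22, 14, 15]
r3 m[B→φ0] = [1, 1, 1, 1]
r4 m[φ0→R] = [12, 18, 28, 13]
r4 m[φ0→B] = [109524, 156890, 91782, 150670]
r4 m[φ1→R] = [358, 256, 338, 525]
r4 m[φ1→D] = [85976, 137198, 160826, 124866]
r4 m[φ2→R] = [20, 20, 22, 17]
r4 m[φ2→C] = [132866, 59872, 196294, 119834]
r4 m[φ3→R] = [18, 26, 25, 22]
r4 m[φ3→G] = [177603, 129676, 130391, 71196]
r4 m[φ4→P] = [527, 419, 337, 194]
r4 m[φ4→D] = [112, 146, 168, 86]
r4 m[φ5→P] = [6, 3, 9, 5]
r4 m[R→φ0] = [128880, 133120, 185900, 196350]
r4 m[R→φ1] = [4320, 9360, 15400, 4862]
r4 m[R→φ2] = [77328, 119808, 236600, 150150]
r4 m[R→φ3] = [85920, 92160, 208208, 116025]
r4 m[P→φ4] = [6, 3, 9, 5]
r4 m[P→φ5] = [527, 419, 337, 194]
r4 m[G→φ3] = [1, 1, 1, 1]
r4 m[C→φ2] = [1, 1, 1, 1]
r4 m[D→φ1] = [112, 146, 168, 86]
r4 m[D→φ4] = [85976, 137198, 160826, 124866]
r4 m[B→φ0] = [1, 1, 1, 1]
r5 m[φ0→R] = [12, 18, 28, 13]
r5 m[φ0→B] = [2541260, 3552990, 2146290, 3459930]
r5 m[φ1→R] = [2016, 1428, 2006, 2972]
r5 m[φ1→D] = [85976, 137198, 160826, 124866]
r5 m[φ2→R] = [20, 20, 22, 17]
r5 m[φ2→C] = [3039238, 1351280, 4481474, 2828478]
r5 m[φ3→R] = [18, 26, 25, 22]
r5 m[φ3→G] = [4091217, 2966148, 3061677, 1581428]
r5 m[φ4→P] = [4158110, 3053026, 2715764, 1773570]
r5 m[φ4→D] = [112, 146, 168, 86]
r5 m[φ5→P] = [6, 3, 9, 5]
r5 m[R→φ0] = [128880, 133120, 185900, 196350]
r5 m[R→φ1] = [4320, 9360, 15400, 4862]
r5 m[R→φ2] = [77328, 119808, 236600, 150150]
r5 m[R→φ3] = [85920, 92160, 208208, 116025]
r5 m[P→φ4] = [6, 3, 9, 5]
r5 m[P→φ5] = [527, 419, 337, 194]
r5 m[G→φ3] = [1, 1, 1, 1]
r5 m[C→φ2] = [1, 1, 1, 1]
r5 m[D→φ1] = [112, 146, 168, 86]
r5 m[D→φ4] = [85976, 137198, 160826, 124866]
r5 m[B→φ0] = [1, 1, 1, 1]
r6 m[φ0→R] = [12, 18, 28, 13]
r6 m[φ0→B] = [2541260, 3552990, 2146290, 3459930]
r6 m[φ1→R] = [2016, 1428, 2006, 2972]
r6 m[φ1→D] = [85976, 137198, 160826, 124866]
r6 m[φ2→R] = [20, 20, 22, 17]
r6 m[φ2→C] = [3039238, 1351280, 4481474, 2828478]
r6 m[φ3→R] = [18, 26, 25, 22]
r6 m[φ3→G] = [4091217, 2966148, 3061677, 1581428]
r6 m[φ4→P] = [4158110, 3053026, 2715764, 1773570]
r6 m[φ4→D] = [112, 146, 168, 86]
r6 m[φ5→P] = [6, 3, 9, 5]
r6 m[R→φ0] = [725760, 742560, 1103300, 1111528]
r6 m[R→φ1] = [4320, 9360, 15400, 4862]
r6 m[R→φ2] = [435456, 668304, 1404200, 849992]
r6 m[R→φ3] = [483840, 514080, 1235696, 656812]
r6 m[P→φ4] = [6, 3, 9, 5]
r6 m[P→φ5] = [4158110, 3053026, 2715764, 1773570]
r6 m[G→φ3] = [1, 1, 1, 1]
r6 m[C→φ2] = [1, 1, 1, 1]
r6 m[D→φ1] = [112, 146, 168, 86]
r6 m[D→φ4] = [85976, 137198, 160826, 124866]
r6 m[B→φ0] = [1, 1, 1, 1]
r7 m[φ0→R] = [12, 18, 28, 13]
r7 m[φ0→B] = [14745456, 20312000, 12480228, 19879780]
r7 m[φ1→R] = [2016, 1428, 2006, 2972]
r7 m[φ1→D] = [85976, 137198, 160826, 124866]
r7 m[φ2→R] = [20, 20, 22, 17]
r7 m[φ2→C] = [17458064, 7679992, 25713184, 16566224]
r7 m[φ3→R] = [18, 26, 25, 22]
r7 m[φ3→G] = [23594652, 17057104, 17822444, 8943264]
r7 m[φ4→P] = [4158110, 3053026, 2715764, 1773570]
r7 m[φ4→D] = [112, 146, 168, 86]
r7 m[φ5→P] = [6, 3, 9, 5]
r7 m[R→φ0] = [725760, 742560, 1103300, 1111528]
r7 m[R→φ1] = [4320, 9360, 15400, 4862]
r7 m[R→φ2] = [435456, 668304, 1404200, 849992]
r7 m[R→φ3] = [483840, 514080, 1235696, 656812]
r7 m[P→φ4] = [6, 3, 9, 5]
r7 m[P→φ5] = [4158110, 3053026, 2715764, 1773570]
r7 m[G→φ3] = [1, 1, 1, 1]
r7 m[C→φ2] = [1, 1, 1, 1]
r7 m[D→φ1] = [112, 146, 168, 86]
r7 m[D→φ4] = [85976, 137198, 160826, 124866]
r7 m[B→φ0] = [1, 1, 1, 1]
r8 m[φ0→R] = [12, 18, 28, 13]
r8 m[φ0→B] = [14745456, 20312000, 12480228, 19879780]
r8 m[φ1→R] = [2016, 1428, 2006, 2972]
r8 m[φ1→D] = [85976, 137198, 160826, 124866]
r8 m[φ2→R] = [20, 20, 22, 17]
r8 m[φ2→C] = [17458064, 7679992, 25713184, 16566224]
r8 m[φ3→R] = [18, 26, 25, 22]
r8 m[φ3→G] = [23594652, 17057104, 17822444, 8943264]
r8 m[φ4→P] = [4158110, 3053026, 2715764, 1773570]
r8 m[φ4→D] = [112, 146, 168, 86]
r8 m[φ5→P] = [6, 3, 9, 5]
r8 m[R→φ0] = [725760, 742560, 1103300, 1111528]
r8 m[R→φ1] = [4320, 9360, 15400, 4862]
r8 m[R→φ2] = [435456, 668304, 1404200, 849992]
r8 m[R→φ3] = [483840, 514080, 1235696, 656812]
r8 m[P→φ4] = [6, 3, 9, 5]
r8 m[P→φ5] = [4158110, 3053026, 2715764, 1773570]
r8 m[G→φ3] = [1, 1, 1, 1]
r8 m[C→φ2] = [1, 1, 1, 1]
r8 m[D→φ1] = [112, 146, 168, 86]
r8 m[D→φ4] = [85976, 137198, 160826, 124866]
r8 m[B→φ0] = [1, 1, 1, 1]
fixed point reached at round 8
b[B] = ⊗ incoming = [14745456, 20312000, 12480228, 19879780]

b[B] = [14745456, 20312000, 12480228, 19879780]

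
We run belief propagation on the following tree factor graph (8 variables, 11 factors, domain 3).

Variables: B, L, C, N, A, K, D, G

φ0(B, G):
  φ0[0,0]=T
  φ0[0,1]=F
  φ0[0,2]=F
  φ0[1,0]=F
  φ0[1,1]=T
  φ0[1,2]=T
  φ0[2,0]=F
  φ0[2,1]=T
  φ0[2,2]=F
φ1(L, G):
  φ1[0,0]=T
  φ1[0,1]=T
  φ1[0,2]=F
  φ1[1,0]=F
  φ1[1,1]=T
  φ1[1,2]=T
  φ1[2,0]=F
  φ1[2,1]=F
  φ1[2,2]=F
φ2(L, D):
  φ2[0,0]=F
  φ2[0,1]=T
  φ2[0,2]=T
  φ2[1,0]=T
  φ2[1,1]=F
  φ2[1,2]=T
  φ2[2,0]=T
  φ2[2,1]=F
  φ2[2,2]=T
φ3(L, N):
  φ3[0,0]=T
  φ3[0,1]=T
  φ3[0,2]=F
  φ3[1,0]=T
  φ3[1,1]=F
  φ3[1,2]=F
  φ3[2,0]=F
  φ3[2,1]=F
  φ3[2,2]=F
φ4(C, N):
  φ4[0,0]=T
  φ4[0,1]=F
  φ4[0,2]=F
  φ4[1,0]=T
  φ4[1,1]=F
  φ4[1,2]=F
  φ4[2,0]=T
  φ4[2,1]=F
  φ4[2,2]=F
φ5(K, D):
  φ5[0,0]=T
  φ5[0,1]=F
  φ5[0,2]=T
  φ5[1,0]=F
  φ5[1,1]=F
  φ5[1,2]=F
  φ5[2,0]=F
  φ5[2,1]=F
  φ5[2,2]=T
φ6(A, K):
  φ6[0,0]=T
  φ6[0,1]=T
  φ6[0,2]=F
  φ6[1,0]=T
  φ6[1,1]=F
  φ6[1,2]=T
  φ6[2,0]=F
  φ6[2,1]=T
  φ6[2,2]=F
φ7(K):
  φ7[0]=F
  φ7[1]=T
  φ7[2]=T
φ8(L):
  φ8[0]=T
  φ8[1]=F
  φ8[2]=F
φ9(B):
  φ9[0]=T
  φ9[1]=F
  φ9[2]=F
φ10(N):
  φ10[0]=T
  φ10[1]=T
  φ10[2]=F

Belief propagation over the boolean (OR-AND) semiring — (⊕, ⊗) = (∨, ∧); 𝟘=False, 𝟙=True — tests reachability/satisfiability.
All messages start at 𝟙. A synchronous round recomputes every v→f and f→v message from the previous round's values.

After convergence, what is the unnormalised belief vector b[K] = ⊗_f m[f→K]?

b[K] = [F, F, T]

init: all messages = 𝟙 over 3 values
r1 m[φ0→B] = [T, T, T]
r1 m[φ0→G] = [T, T, T]
r1 m[φ1→L] = [T, T, F]
r1 m[φ1→G] = [T, T, T]
r1 m[φ2→L] = [T, T, T]
r1 m[φ2→D] = [T, T, T]
r1 m[φ3→L] = [T, T, F]
r1 m[φ3→N] = [T, T, F]
r1 m[φ4→C] = [T, T, T]
r1 m[φ4→N] = [T, F, F]
r1 m[φ5→K] = [T, F, T]
r1 m[φ5→D] = [T, F, T]
r1 m[φ6→A] = [T, T, T]
r1 m[φ6→K] = [T, T, T]
r1 m[φ7→K] = [F, T, T]
r1 m[φ8→L] = [T, F, F]
r1 m[φ9→B] = [T, F, F]
r1 m[φ10→N] = [T, T, F]
r1 m[B→φ0] = [T, T, T]
r1 m[B→φ9] = [T, T, T]
r1 m[L→φ1] = [T, T, T]
r1 m[L→φ2] = [T, T, T]
r1 m[L→φ3] = [T, T, T]
r1 m[L→φ8] = [T, T, T]
r1 m[C→φ4] = [T, T, T]
r1 m[N→φ3] = [T, T, T]
r1 m[N→φ4] = [T, T, T]
r1 m[N→φ10] = [T, T, T]
r1 m[A→φ6] = [T, T, T]
r1 m[K→φ5] = [T, T, T]
r1 m[K→φ6] = [T, T, T]
r1 m[K→φ7] = [T, T, T]
r1 m[D→φ2] = [T, T, T]
r1 m[D→φ5] = [T, T, T]
r1 m[G→φ0] = [T, T, T]
r1 m[G→φ1] = [T, T, T]
r2 m[φ0→B] = [T, T, T]
r2 m[φ0→G] = [T, T, T]
r2 m[φ1→L] = [T, T, F]
r2 m[φ1→G] = [T, T, T]
r2 m[φ2→L] = [T, T, T]
r2 m[φ2→D] = [T, T, T]
r2 m[φ3→L] = [T, T, F]
r2 m[φ3→N] = [T, T, F]
r2 m[φ4→C] = [T, T, T]
r2 m[φ4→N] = [T, F, F]
r2 m[φ5→K] = [T, F, T]
r2 m[φ5→D] = [T, F, T]
r2 m[φ6→A] = [T, T, T]
r2 m[φ6→K] = [T, T, T]
r2 m[φ7→K] = [F, T, T]
r2 m[φ8→L] = [T, F, F]
r2 m[φ9→B] = [T, F, F]
r2 m[φ10→N] = [T, T, F]
r2 m[B→φ0] = [T, F, F]
r2 m[B→φ9] = [T, T, T]
r2 m[L→φ1] = [T, F, F]
r2 m[L→φ2] = [T, F, F]
r2 m[L→φ3] = [T, F, F]
r2 m[L→φ8] = [T, T, F]
r2 m[C→φ4] = [T, T, T]
r2 m[N→φ3] = [T, F, F]
r2 m[N→φ4] = [T, T, F]
r2 m[N→φ10] = [T, F, F]
r2 m[A→φ6] = [T, T, T]
r2 m[K→φ5] = [F, T, T]
r2 m[K→φ6] = [F, F, T]
r2 m[K→φ7] = [T, F, T]
r2 m[D→φ2] = [T, F, T]
r2 m[D→φ5] = [T, T, T]
r2 m[G→φ0] = [T, T, T]
r2 m[G→φ1] = [T, T, T]
r3 m[φ0→B] = [T, T, T]
r3 m[φ0→G] = [T, F, F]
r3 m[φ1→L] = [T, T, F]
r3 m[φ1→G] = [T, T, F]
r3 m[φ2→L] = [T, T, T]
r3 m[φ2→D] = [F, T, T]
r3 m[φ3→L] = [T, T, F]
r3 m[φ3→N] = [T, T, F]
r3 m[φ4→C] = [T, T, T]
r3 m[φ4→N] = [T, F, F]
r3 m[φ5→K] = [T, F, T]
r3 m[φ5→D] = [F, F, T]
r3 m[φ6→A] = [F, T, F]
r3 m[φ6→K] = [T, T, T]
r3 m[φ7→K] = [F, T, T]
r3 m[φ8→L] = [T, F, F]
r3 m[φ9→B] = [T, F, F]
r3 m[φ10→N] = [T, T, F]
r3 m[B→φ0] = [T, F, F]
r3 m[B→φ9] = [T, T, T]
r3 m[L→φ1] = [T, F, F]
r3 m[L→φ2] = [T, F, F]
r3 m[L→φ3] = [T, F, F]
r3 m[L→φ8] = [T, T, F]
r3 m[C→φ4] = [T, T, T]
r3 m[N→φ3] = [T, F, F]
r3 m[N→φ4] = [T, T, F]
r3 m[N→φ10] = [T, F, F]
r3 m[A→φ6] = [T, T, T]
r3 m[K→φ5] = [F, T, T]
r3 m[K→φ6] = [F, F, T]
r3 m[K→φ7] = [T, F, T]
r3 m[D→φ2] = [T, F, T]
r3 m[D→φ5] = [T, T, T]
r3 m[G→φ0] = [T, T, T]
r3 m[G→φ1] = [T, T, T]
r4 m[φ0→B] = [T, T, T]
r4 m[φ0→G] = [T, F, F]
r4 m[φ1→L] = [T, T, F]
r4 m[φ1→G] = [T, T, F]
r4 m[φ2→L] = [T, T, T]
r4 m[φ2→D] = [F, T, T]
r4 m[φ3→L] = [T, T, F]
r4 m[φ3→N] = [T, T, F]
r4 m[φ4→C] = [T, T, T]
r4 m[φ4→N] = [T, F, F]
r4 m[φ5→K] = [T, F, T]
r4 m[φ5→D] = [F, F, T]
r4 m[φ6→A] = [F, T, F]
r4 m[φ6→K] = [T, T, T]
r4 m[φ7→K] = [F, T, T]
r4 m[φ8→L] = [T, F, F]
r4 m[φ9→B] = [T, F, F]
r4 m[φ10→N] = [T, T, F]
r4 m[B→φ0] = [T, F, F]
r4 m[B→φ9] = [T, T, T]
r4 m[L→φ1] = [T, F, F]
r4 m[L→φ2] = [T, F, F]
r4 m[L→φ3] = [T, F, F]
r4 m[L→φ8] = [T, T, F]
r4 m[C→φ4] = [T, T, T]
r4 m[N→φ3] = [T, F, F]
r4 m[N→φ4] = [T, T, F]
r4 m[N→φ10] = [T, F, F]
r4 m[A→φ6] = [T, T, T]
r4 m[K→φ5] = [F, T, T]
r4 m[K→φ6] = [F, F, T]
r4 m[K→φ7] = [T, F, T]
r4 m[D→φ2] = [F, F, T]
r4 m[D→φ5] = [F, T, T]
r4 m[G→φ0] = [T, T, F]
r4 m[G→φ1] = [T, F, F]
r5 m[φ0→B] = [T, T, T]
r5 m[φ0→G] = [T, F, F]
r5 m[φ1→L] = [T, F, F]
r5 m[φ1→G] = [T, T, F]
r5 m[φ2→L] = [T, T, T]
r5 m[φ2→D] = [F, T, T]
r5 m[φ3→L] = [T, T, F]
r5 m[φ3→N] = [T, T, F]
r5 m[φ4→C] = [T, T, T]
r5 m[φ4→N] = [T, F, F]
r5 m[φ5→K] = [T, F, T]
r5 m[φ5→D] = [F, F, T]
r5 m[φ6→A] = [F, T, F]
r5 m[φ6→K] = [T, T, T]
r5 m[φ7→K] = [F, T, T]
r5 m[φ8→L] = [T, F, F]
r5 m[φ9→B] = [T, F, F]
r5 m[φ10→N] = [T, T, F]
r5 m[B→φ0] = [T, F, F]
r5 m[B→φ9] = [T, T, T]
r5 m[L→φ1] = [T, F, F]
r5 m[L→φ2] = [T, F, F]
r5 m[L→φ3] = [T, F, F]
r5 m[L→φ8] = [T, T, F]
r5 m[C→φ4] = [T, T, T]
r5 m[N→φ3] = [T, F, F]
r5 m[N→φ4] = [T, T, F]
r5 m[N→φ10] = [T, F, F]
r5 m[A→φ6] = [T, T, T]
r5 m[K→φ5] = [F, T, T]
r5 m[K→φ6] = [F, F, T]
r5 m[K→φ7] = [T, F, T]
r5 m[D→φ2] = [F, F, T]
r5 m[D→φ5] = [F, T, T]
r5 m[G→φ0] = [T, T, F]
r5 m[G→φ1] = [T, F, F]
r6 m[φ0→B] = [T, T, T]
r6 m[φ0→G] = [T, F, F]
r6 m[φ1→L] = [T, F, F]
r6 m[φ1→G] = [T, T, F]
r6 m[φ2→L] = [T, T, T]
r6 m[φ2→D] = [F, T, T]
r6 m[φ3→L] = [T, T, F]
r6 m[φ3→N] = [T, T, F]
r6 m[φ4→C] = [T, T, T]
r6 m[φ4→N] = [T, F, F]
r6 m[φ5→K] = [T, F, T]
r6 m[φ5→D] = [F, F, T]
r6 m[φ6→A] = [F, T, F]
r6 m[φ6→K] = [T, T, T]
r6 m[φ7→K] = [F, T, T]
r6 m[φ8→L] = [T, F, F]
r6 m[φ9→B] = [T, F, F]
r6 m[φ10→N] = [T, T, F]
r6 m[B→φ0] = [T, F, F]
r6 m[B→φ9] = [T, T, T]
r6 m[L→φ1] = [T, F, F]
r6 m[L→φ2] = [T, F, F]
r6 m[L→φ3] = [T, F, F]
r6 m[L→φ8] = [T, F, F]
r6 m[C→φ4] = [T, T, T]
r6 m[N→φ3] = [T, F, F]
r6 m[N→φ4] = [T, T, F]
r6 m[N→φ10] = [T, F, F]
r6 m[A→φ6] = [T, T, T]
r6 m[K→φ5] = [F, T, T]
r6 m[K→φ6] = [F, F, T]
r6 m[K→φ7] = [T, F, T]
r6 m[D→φ2] = [F, F, T]
r6 m[D→φ5] = [F, T, T]
r6 m[G→φ0] = [T, T, F]
r6 m[G→φ1] = [T, F, F]
r7 m[φ0→B] = [T, T, T]
r7 m[φ0→G] = [T, F, F]
r7 m[φ1→L] = [T, F, F]
r7 m[φ1→G] = [T, T, F]
r7 m[φ2→L] = [T, T, T]
r7 m[φ2→D] = [F, T, T]
r7 m[φ3→L] = [T, T, F]
r7 m[φ3→N] = [T, T, F]
r7 m[φ4→C] = [T, T, T]
r7 m[φ4→N] = [T, F, F]
r7 m[φ5→K] = [T, F, T]
r7 m[φ5→D] = [F, F, T]
r7 m[φ6→A] = [F, T, F]
r7 m[φ6→K] = [T, T, T]
r7 m[φ7→K] = [F, T, T]
r7 m[φ8→L] = [T, F, F]
r7 m[φ9→B] = [T, F, F]
r7 m[φ10→N] = [T, T, F]
r7 m[B→φ0] = [T, F, F]
r7 m[B→φ9] = [T, T, T]
r7 m[L→φ1] = [T, F, F]
r7 m[L→φ2] = [T, F, F]
r7 m[L→φ3] = [T, F, F]
r7 m[L→φ8] = [T, F, F]
r7 m[C→φ4] = [T, T, T]
r7 m[N→φ3] = [T, F, F]
r7 m[N→φ4] = [T, T, F]
r7 m[N→φ10] = [T, F, F]
r7 m[A→φ6] = [T, T, T]
r7 m[K→φ5] = [F, T, T]
r7 m[K→φ6] = [F, F, T]
r7 m[K→φ7] = [T, F, T]
r7 m[D→φ2] = [F, F, T]
r7 m[D→φ5] = [F, T, T]
r7 m[G→φ0] = [T, T, F]
r7 m[G→φ1] = [T, F, F]
fixed point reached at round 7
b[K] = ⊗ incoming = [F, F, T]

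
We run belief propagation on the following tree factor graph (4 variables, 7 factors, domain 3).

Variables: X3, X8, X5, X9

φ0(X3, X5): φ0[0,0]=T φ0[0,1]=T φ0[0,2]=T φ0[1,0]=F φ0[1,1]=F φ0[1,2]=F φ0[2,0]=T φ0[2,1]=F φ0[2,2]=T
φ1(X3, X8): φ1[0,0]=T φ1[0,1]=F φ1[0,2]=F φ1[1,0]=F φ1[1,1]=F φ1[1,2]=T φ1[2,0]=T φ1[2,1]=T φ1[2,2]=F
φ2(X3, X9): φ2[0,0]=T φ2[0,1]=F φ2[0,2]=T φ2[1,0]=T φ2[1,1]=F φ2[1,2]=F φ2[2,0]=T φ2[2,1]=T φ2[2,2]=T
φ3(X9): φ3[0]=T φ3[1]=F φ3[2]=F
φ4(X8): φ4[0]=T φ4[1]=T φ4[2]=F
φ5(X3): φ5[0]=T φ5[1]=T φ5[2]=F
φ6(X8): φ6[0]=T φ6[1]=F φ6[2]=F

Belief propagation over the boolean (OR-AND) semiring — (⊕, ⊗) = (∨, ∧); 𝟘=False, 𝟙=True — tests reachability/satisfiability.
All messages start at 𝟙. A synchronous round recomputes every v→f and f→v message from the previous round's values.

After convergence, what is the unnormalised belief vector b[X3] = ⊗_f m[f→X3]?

b[X3] = [T, F, F]

init: all messages = 𝟙 over 3 values
r1 m[φ0→X3] = [T, F, T]
r1 m[φ0→X5] = [T, T, T]
r1 m[φ1→X3] = [T, T, T]
r1 m[φ1→X8] = [T, T, T]
r1 m[φ2→X3] = [T, T, T]
r1 m[φ2→X9] = [T, T, T]
r1 m[φ3→X9] = [T, F, F]
r1 m[φ4→X8] = [T, T, F]
r1 m[φ5→X3] = [T, T, F]
r1 m[φ6→X8] = [T, F, F]
r1 m[X3→φ0] = [T, T, T]
r1 m[X3→φ1] = [T, T, T]
r1 m[X3→φ2] = [T, T, T]
r1 m[X3→φ5] = [T, T, T]
r1 m[X8→φ1] = [T, T, T]
r1 m[X8→φ4] = [T, T, T]
r1 m[X8→φ6] = [T, T, T]
r1 m[X5→φ0] = [T, T, T]
r1 m[X9→φ2] = [T, T, T]
r1 m[X9→φ3] = [T, T, T]
r2 m[φ0→X3] = [T, F, T]
r2 m[φ0→X5] = [T, T, T]
r2 m[φ1→X3] = [T, T, T]
r2 m[φ1→X8] = [T, T, T]
r2 m[φ2→X3] = [T, T, T]
r2 m[φ2→X9] = [T, T, T]
r2 m[φ3→X9] = [T, F, F]
r2 m[φ4→X8] = [T, T, F]
r2 m[φ5→X3] = [T, T, F]
r2 m[φ6→X8] = [T, F, F]
r2 m[X3→φ0] = [T, T, F]
r2 m[X3→φ1] = [T, F, F]
r2 m[X3→φ2] = [T, F, F]
r2 m[X3→φ5] = [T, F, T]
r2 m[X8→φ1] = [T, F, F]
r2 m[X8→φ4] = [T, F, F]
r2 m[X8→φ6] = [T, T, F]
r2 m[X5→φ0] = [T, T, T]
r2 m[X9→φ2] = [T, F, F]
r2 m[X9→φ3] = [T, T, T]
r3 m[φ0→X3] = [T, F, T]
r3 m[φ0→X5] = [T, T, T]
r3 m[φ1→X3] = [T, F, T]
r3 m[φ1→X8] = [T, F, F]
r3 m[φ2→X3] = [T, T, T]
r3 m[φ2→X9] = [T, F, T]
r3 m[φ3→X9] = [T, F, F]
r3 m[φ4→X8] = [T, T, F]
r3 m[φ5→X3] = [T, T, F]
r3 m[φ6→X8] = [T, F, F]
r3 m[X3→φ0] = [T, T, F]
r3 m[X3→φ1] = [T, F, F]
r3 m[X3→φ2] = [T, F, F]
r3 m[X3→φ5] = [T, F, T]
r3 m[X8→φ1] = [T, F, F]
r3 m[X8→φ4] = [T, F, F]
r3 m[X8→φ6] = [T, T, F]
r3 m[X5→φ0] = [T, T, T]
r3 m[X9→φ2] = [T, F, F]
r3 m[X9→φ3] = [T, T, T]
r4 m[φ0→X3] = [T, F, T]
r4 m[φ0→X5] = [T, T, T]
r4 m[φ1→X3] = [T, F, T]
r4 m[φ1→X8] = [T, F, F]
r4 m[φ2→X3] = [T, T, T]
r4 m[φ2→X9] = [T, F, T]
r4 m[φ3→X9] = [T, F, F]
r4 m[φ4→X8] = [T, T, F]
r4 m[φ5→X3] = [T, T, F]
r4 m[φ6→X8] = [T, F, F]
r4 m[X3→φ0] = [T, F, F]
r4 m[X3→φ1] = [T, F, F]
r4 m[X3→φ2] = [T, F, F]
r4 m[X3→φ5] = [T, F, T]
r4 m[X8→φ1] = [T, F, F]
r4 m[X8→φ4] = [T, F, F]
r4 m[X8→φ6] = [T, F, F]
r4 m[X5→φ0] = [T, T, T]
r4 m[X9→φ2] = [T, F, F]
r4 m[X9→φ3] = [T, F, T]
r5 m[φ0→X3] = [T, F, T]
r5 m[φ0→X5] = [T, T, T]
r5 m[φ1→X3] = [T, F, T]
r5 m[φ1→X8] = [T, F, F]
r5 m[φ2→X3] = [T, T, T]
r5 m[φ2→X9] = [T, F, T]
r5 m[φ3→X9] = [T, F, F]
r5 m[φ4→X8] = [T, T, F]
r5 m[φ5→X3] = [T, T, F]
r5 m[φ6→X8] = [T, F, F]
r5 m[X3→φ0] = [T, F, F]
r5 m[X3→φ1] = [T, F, F]
r5 m[X3→φ2] = [T, F, F]
r5 m[X3→φ5] = [T, F, T]
r5 m[X8→φ1] = [T, F, F]
r5 m[X8→φ4] = [T, F, F]
r5 m[X8→φ6] = [T, F, F]
r5 m[X5→φ0] = [T, T, T]
r5 m[X9→φ2] = [T, F, F]
r5 m[X9→φ3] = [T, F, T]
fixed point reached at round 5
b[X3] = ⊗ incoming = [T, F, F]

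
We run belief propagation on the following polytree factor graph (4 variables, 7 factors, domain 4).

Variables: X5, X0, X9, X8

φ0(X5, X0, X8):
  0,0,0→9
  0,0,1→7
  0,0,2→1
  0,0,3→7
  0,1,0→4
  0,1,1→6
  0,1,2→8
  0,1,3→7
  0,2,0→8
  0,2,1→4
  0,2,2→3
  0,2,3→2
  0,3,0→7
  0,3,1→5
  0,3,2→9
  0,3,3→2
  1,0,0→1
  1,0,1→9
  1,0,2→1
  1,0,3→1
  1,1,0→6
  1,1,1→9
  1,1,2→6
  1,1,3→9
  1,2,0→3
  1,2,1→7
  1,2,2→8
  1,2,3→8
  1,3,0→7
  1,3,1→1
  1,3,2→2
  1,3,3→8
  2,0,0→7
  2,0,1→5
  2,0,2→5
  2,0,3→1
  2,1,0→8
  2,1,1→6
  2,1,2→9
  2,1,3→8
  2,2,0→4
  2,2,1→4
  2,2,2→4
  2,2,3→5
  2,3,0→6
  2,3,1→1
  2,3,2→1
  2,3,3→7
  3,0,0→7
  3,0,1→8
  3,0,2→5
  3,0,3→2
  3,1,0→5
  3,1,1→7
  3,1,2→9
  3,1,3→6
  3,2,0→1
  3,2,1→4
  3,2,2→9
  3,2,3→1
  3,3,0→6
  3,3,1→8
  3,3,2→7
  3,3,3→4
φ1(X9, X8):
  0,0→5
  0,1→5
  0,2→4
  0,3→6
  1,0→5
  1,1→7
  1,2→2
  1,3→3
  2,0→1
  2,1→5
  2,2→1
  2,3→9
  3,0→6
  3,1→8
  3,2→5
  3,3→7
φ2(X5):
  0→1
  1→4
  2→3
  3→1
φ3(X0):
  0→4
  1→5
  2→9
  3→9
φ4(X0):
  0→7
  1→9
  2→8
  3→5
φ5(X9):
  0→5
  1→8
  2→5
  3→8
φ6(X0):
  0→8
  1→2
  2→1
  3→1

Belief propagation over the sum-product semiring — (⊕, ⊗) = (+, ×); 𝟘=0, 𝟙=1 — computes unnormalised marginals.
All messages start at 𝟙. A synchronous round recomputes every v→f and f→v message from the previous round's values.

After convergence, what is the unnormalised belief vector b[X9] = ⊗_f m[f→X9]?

init: all messages = 𝟙 over 4 values
r1 m[φ0→X5] = [89, 86, 81, 89]
r1 m[φ0→X0] = [76, 113, 75, 81]
r1 m[φ0→X8] = [89, 91, 87, 78]
r1 m[φ1→X9] = [20, 17, 16, 26]
r1 m[φ1→X8] = [17, 25, 12, 25]
r1 m[φ2→X5] = [1, 4, 3, 1]
r1 m[φ3→X0] = [4, 5, 9, 9]
r1 m[φ4→X0] = [7, 9, 8, 5]
r1 m[φ5→X9] = [5, 8, 5, 8]
r1 m[φ6→X0] = [8, 2, 1, 1]
r1 m[X5→φ0] = [1, 1, 1, 1]
r1 m[X5→φ2] = [1, 1, 1, 1]
r1 m[X0→φ0] = [1, 1, 1, 1]
r1 m[X0→φ3] = [1, 1, 1, 1]
r1 m[X0→φ4] = [1, 1, 1, 1]
r1 m[X0→φ6] = [1, 1, 1, 1]
r1 m[X9→φ1] = [1, 1, 1, 1]
r1 m[X9→φ5] = [1, 1, 1, 1]
r1 m[X8→φ0] = [1, 1, 1, 1]
r1 m[X8→φ1] = [1, 1, 1, 1]
r2 m[φ0→X5] = [89, 86, 81, 89]
r2 m[φ0→X0] = [76, 113, 75, 81]
r2 m[φ0→X8] = [89, 91, 87, 78]
r2 m[φ1→X9] = [20, 17, 16, 26]
r2 m[φ1→X8] = [17, 25, 12, 25]
r2 m[φ2→X5] = [1, 4, 3, 1]
r2 m[φ3→X0] = [4, 5, 9, 9]
r2 m[φ4→X0] = [7, 9, 8, 5]
r2 m[φ5→X9] = [5, 8, 5, 8]
r2 m[φ6→X0] = [8, 2, 1, 1]
r2 m[X5→φ0] = [1, 4, 3, 1]
r2 m[X5→φ2] = [89, 86, 81, 89]
r2 m[X0→φ0] = [224, 90, 72, 45]
r2 m[X0→φ3] = [4256, 2034, 600, 405]
r2 m[X0→φ4] = [2432, 1130, 675, 729]
r2 m[X0→φ6] = [2128, 5085, 5400, 3645]
r2 m[X9→φ1] = [5, 8, 5, 8]
r2 m[X9→φ5] = [20, 17, 16, 26]
r2 m[X8→φ0] = [17, 25, 12, 25]
r2 m[X8→φ1] = [89, 91, 87, 78]
r3 m[φ0→X5] = [200644, 172800, 165838, 182586]
r3 m[φ0→X0] = [3047, 5285, 3683, 3302]
r3 m[φ0→X8] = [19345, 25170, 16967, 16409]
r3 m[φ1→X9] = [1716, 1490, 1333, 2243]
r3 m[φ1→X8] = [118, 170, 81, 155]
r3 m[φ2→X5] = [1, 4, 3, 1]
r3 m[φ3→X0] = [4, 5, 9, 9]
r3 m[φ4→X0] = [7, 9, 8, 5]
r3 m[φ5→X9] = [5, 8, 5, 8]
r3 m[φ6→X0] = [8, 2, 1, 1]
r3 m[X5→φ0] = [1, 4, 3, 1]
r3 m[X5→φ2] = [89, 86, 81, 89]
r3 m[X0→φ0] = [224, 90, 72, 45]
r3 m[X0→φ3] = [4256, 2034, 600, 405]
r3 m[X0→φ4] = [2432, 1130, 675, 729]
r3 m[X0→φ6] = [2128, 5085, 5400, 3645]
r3 m[X9→φ1] = [5, 8, 5, 8]
r3 m[X9→φ5] = [20, 17, 16, 26]
r3 m[X8→φ0] = [17, 25, 12, 25]
r3 m[X8→φ1] = [89, 91, 87, 78]
r4 m[φ0→X5] = [200644, 172800, 165838, 182586]
r4 m[φ0→X0] = [3047, 5285, 3683, 3302]
r4 m[φ0→X8] = [19345, 25170, 16967, 16409]
r4 m[φ1→X9] = [1716, 1490, 1333, 2243]
r4 m[φ1→X8] = [118, 170, 81, 155]
r4 m[φ2→X5] = [1, 4, 3, 1]
r4 m[φ3→X0] = [4, 5, 9, 9]
r4 m[φ4→X0] = [7, 9, 8, 5]
r4 m[φ5→X9] = [5, 8, 5, 8]
r4 m[φ6→X0] = [8, 2, 1, 1]
r4 m[X5→φ0] = [1, 4, 3, 1]
r4 m[X5→φ2] = [200644, 172800, 165838, 182586]
r4 m[X0→φ0] = [224, 90, 72, 45]
r4 m[X0→φ3] = [170632, 95130, 29464, 16510]
r4 m[X0→φ4] = [97504, 52850, 33147, 29718]
r4 m[X0→φ6] = [85316, 237825, 265176, 148590]
r4 m[X9→φ1] = [5, 8, 5, 8]
r4 m[X9→φ5] = [1716, 1490, 1333, 2243]
r4 m[X8→φ0] = [118, 170, 81, 155]
r4 m[X8→φ1] = [19345, 25170, 16967, 16409]
r5 m[φ0→X5] = [1334801, 1147740, 1108886, 1226913]
r5 m[φ0→X0] = [20563, 34939, 24340, 21694]
r5 m[φ0→X8] = [19345, 25170, 16967, 16409]
r5 m[φ1→X9] = [388897, 356076, 309843, 517128]
r5 m[φ1→X8] = [118, 170, 81, 155]
r5 m[φ2→X5] = [1, 4, 3, 1]
r5 m[φ3→X0] = [4, 5, 9, 9]
r5 m[φ4→X0] = [7, 9, 8, 5]
r5 m[φ5→X9] = [5, 8, 5, 8]
r5 m[φ6→X0] = [8, 2, 1, 1]
r5 m[X5→φ0] = [1, 4, 3, 1]
r5 m[X5→φ2] = [200644, 172800, 165838, 182586]
r5 m[X0→φ0] = [224, 90, 72, 45]
r5 m[X0→φ3] = [170632, 95130, 29464, 16510]
r5 m[X0→φ4] = [97504, 52850, 33147, 29718]
r5 m[X0→φ6] = [85316, 237825, 265176, 148590]
r5 m[X9→φ1] = [5, 8, 5, 8]
r5 m[X9→φ5] = [1716, 1490, 1333, 2243]
r5 m[X8→φ0] = [118, 170, 81, 155]
r5 m[X8→φ1] = [19345, 25170, 16967, 16409]
r6 m[φ0→X5] = [1334801, 1147740, 1108886, 1226913]
r6 m[φ0→X0] = [20563, 34939, 24340, 21694]
r6 m[φ0→X8] = [19345, 25170, 16967, 16409]
r6 m[φ1→X9] = [388897, 356076, 309843, 517128]
r6 m[φ1→X8] = [118, 170, 81, 155]
r6 m[φ2→X5] = [1, 4, 3, 1]
r6 m[φ3→X0] = [4, 5, 9, 9]
r6 m[φ4→X0] = [7, 9, 8, 5]
r6 m[φ5→X9] = [5, 8, 5, 8]
r6 m[φ6→X0] = [8, 2, 1, 1]
r6 m[X5→φ0] = [1, 4, 3, 1]
r6 m[X5→φ2] = [1334801, 1147740, 1108886, 1226913]
r6 m[X0→φ0] = [224, 90, 72, 45]
r6 m[X0→φ3] = [1151528, 628902, 194720, 108470]
r6 m[X0→φ4] = [658016, 349390, 219060, 195246]
r6 m[X0→φ6] = [575764, 1572255, 1752480, 976230]
r6 m[X9→φ1] = [5, 8, 5, 8]
r6 m[X9→φ5] = [388897, 356076, 309843, 517128]
r6 m[X8→φ0] = [118, 170, 81, 155]
r6 m[X8→φ1] = [19345, 25170, 16967, 16409]
r7 m[φ0→X5] = [1334801, 1147740, 1108886, 1226913]
r7 m[φ0→X0] = [20563, 34939, 24340, 21694]
r7 m[φ0→X8] = [19345, 25170, 16967, 16409]
r7 m[φ1→X9] = [388897, 356076, 309843, 517128]
r7 m[φ1→X8] = [118, 170, 81, 155]
r7 m[φ2→X5] = [1, 4, 3, 1]
r7 m[φ3→X0] = [4, 5, 9, 9]
r7 m[φ4→X0] = [7, 9, 8, 5]
r7 m[φ5→X9] = [5, 8, 5, 8]
r7 m[φ6→X0] = [8, 2, 1, 1]
r7 m[X5→φ0] = [1, 4, 3, 1]
r7 m[X5→φ2] = [1334801, 1147740, 1108886, 1226913]
r7 m[X0→φ0] = [224, 90, 72, 45]
r7 m[X0→φ3] = [1151528, 628902, 194720, 108470]
r7 m[X0→φ4] = [658016, 349390, 219060, 195246]
r7 m[X0→φ6] = [575764, 1572255, 1752480, 976230]
r7 m[X9→φ1] = [5, 8, 5, 8]
r7 m[X9→φ5] = [388897, 356076, 309843, 517128]
r7 m[X8→φ0] = [118, 170, 81, 155]
r7 m[X8→φ1] = [19345, 25170, 16967, 16409]
fixed point reached at round 7
b[X9] = ⊗ incoming = [1944485, 2848608, 1549215, 4137024]

b[X9] = [1944485, 2848608, 1549215, 4137024]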